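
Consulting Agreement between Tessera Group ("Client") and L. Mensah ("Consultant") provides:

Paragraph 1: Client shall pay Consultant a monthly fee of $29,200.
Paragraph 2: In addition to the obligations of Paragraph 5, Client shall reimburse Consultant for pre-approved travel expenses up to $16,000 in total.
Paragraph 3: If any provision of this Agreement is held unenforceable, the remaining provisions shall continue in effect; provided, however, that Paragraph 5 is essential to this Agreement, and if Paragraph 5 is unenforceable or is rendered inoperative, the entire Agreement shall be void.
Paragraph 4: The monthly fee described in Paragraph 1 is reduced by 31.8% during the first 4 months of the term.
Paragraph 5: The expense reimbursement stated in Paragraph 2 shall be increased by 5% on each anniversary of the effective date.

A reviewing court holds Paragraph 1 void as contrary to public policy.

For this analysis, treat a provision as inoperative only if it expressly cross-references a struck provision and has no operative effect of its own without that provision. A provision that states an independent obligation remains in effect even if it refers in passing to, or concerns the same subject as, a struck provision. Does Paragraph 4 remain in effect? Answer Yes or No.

Paragraph 1 is struck. The whole of Paragraph 4 is the introductory reduction to the monthly fee, defined by reference to Paragraph 1, so Paragraph 4 cannot stand once Paragraph 1 is removed. Paragraph 3 makes Paragraph 5 an essential term, but Paragraph 5 is unaffected, so the severability proviso in Paragraph 3 preserves the remaining provisions. Paragraph 2, Paragraph 3, and Paragraph 5 remain in effect. Paragraph 4 is among the inoperative provisions, so the answer is no.

No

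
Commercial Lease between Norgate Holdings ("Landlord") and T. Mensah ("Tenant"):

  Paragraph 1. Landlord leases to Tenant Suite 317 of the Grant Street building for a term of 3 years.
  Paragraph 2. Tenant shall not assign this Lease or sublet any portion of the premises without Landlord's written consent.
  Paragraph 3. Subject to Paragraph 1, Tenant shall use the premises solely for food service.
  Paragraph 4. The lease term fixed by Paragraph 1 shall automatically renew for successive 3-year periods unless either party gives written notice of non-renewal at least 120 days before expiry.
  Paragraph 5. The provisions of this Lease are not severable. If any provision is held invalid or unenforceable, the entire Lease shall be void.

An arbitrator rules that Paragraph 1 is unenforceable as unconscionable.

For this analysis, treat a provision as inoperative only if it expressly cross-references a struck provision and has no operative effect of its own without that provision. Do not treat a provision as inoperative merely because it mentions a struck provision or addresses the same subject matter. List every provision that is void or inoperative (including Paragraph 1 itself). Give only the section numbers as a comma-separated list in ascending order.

1, 2, 3, 4, 5

Paragraph 1 is struck. Paragraph 4 has no operative effect of its own apart from Paragraph 1 and is therefore inoperative. Paragraph 5 provides that the Lease is not severable, so the invalidity of any one provision voids the entire Lease. No provision of the Lease survives.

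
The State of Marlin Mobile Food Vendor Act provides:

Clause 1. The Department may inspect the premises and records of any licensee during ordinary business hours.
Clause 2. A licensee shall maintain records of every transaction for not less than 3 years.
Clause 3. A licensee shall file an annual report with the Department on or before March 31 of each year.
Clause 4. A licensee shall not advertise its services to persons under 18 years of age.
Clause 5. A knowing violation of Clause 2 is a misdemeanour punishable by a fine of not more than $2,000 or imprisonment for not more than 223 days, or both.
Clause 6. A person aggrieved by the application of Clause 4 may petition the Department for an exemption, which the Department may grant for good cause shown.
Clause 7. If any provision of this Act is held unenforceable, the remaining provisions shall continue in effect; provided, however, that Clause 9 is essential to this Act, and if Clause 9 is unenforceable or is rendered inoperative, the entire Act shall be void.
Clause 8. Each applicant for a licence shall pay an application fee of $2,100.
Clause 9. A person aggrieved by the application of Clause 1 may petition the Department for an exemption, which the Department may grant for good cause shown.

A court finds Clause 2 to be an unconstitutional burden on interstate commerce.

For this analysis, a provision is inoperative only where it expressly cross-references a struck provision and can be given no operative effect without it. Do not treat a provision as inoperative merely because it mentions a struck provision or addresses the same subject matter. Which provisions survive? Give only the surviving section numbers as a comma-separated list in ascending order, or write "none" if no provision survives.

1, 3, 4, 6, 7, 8, 9

Clause 2 is struck. Clause 5 operates only by reference to Clause 2, so it falls with Clause 2. Clause 7 makes Clause 9 an essential term, but Clause 9 is unaffected, so the severability proviso in Clause 7 preserves the remaining provisions. That leaves Clause 1, Clause 3, Clause 4, Clause 6, Clause 7, Clause 8, and Clause 9 in effect.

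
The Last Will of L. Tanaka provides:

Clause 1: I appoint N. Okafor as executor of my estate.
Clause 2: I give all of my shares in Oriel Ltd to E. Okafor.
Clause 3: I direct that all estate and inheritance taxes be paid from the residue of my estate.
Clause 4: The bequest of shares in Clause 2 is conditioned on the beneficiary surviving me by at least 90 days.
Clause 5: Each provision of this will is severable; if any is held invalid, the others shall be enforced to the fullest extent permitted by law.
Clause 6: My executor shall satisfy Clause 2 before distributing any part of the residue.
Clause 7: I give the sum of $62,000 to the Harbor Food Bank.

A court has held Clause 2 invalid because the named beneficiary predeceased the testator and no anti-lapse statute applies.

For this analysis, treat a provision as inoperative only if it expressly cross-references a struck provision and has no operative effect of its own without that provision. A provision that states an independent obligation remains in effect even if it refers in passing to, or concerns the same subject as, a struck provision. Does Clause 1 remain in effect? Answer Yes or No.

Yes

Clause 2 is struck. The only function of Clause 4 is the survivorship condition on Clause 2, so it cannot stand once Clause 2 is removed. The only function of Clause 6 is the priority direction for Clause 2, so it cannot stand once Clause 2 is removed. Under the severability clause in Clause 5, the remaining provisions continue in force. That leaves Clause 1, Clause 3, Clause 5, and Clause 7 in effect. Clause 1 is among the surviving provisions, so the answer is yes.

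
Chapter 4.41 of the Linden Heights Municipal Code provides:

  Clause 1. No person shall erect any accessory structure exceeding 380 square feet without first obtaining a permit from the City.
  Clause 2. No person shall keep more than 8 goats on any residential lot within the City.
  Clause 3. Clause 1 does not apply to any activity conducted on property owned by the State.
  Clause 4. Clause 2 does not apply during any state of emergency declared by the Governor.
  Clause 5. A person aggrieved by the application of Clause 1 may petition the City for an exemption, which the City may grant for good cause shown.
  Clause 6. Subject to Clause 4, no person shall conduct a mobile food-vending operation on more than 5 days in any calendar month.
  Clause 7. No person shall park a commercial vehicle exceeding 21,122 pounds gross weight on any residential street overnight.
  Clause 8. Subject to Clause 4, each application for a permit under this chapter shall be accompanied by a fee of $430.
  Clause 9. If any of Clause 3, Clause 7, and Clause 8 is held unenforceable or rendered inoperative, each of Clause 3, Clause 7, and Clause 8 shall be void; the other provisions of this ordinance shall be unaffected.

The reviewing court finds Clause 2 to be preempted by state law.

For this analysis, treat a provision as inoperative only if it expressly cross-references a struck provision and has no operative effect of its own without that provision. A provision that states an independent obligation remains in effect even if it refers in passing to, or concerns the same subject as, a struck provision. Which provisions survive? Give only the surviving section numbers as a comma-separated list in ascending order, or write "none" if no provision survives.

1, 3, 5, 6, 7, 8, 9

Clause 2 is struck. Clause 4 has no operative effect of its own apart from Clause 2 and is therefore inoperative. Although Clause 8 refers to Clause 4, its operative terms do not depend on Clause 4, so it remains in effect. Clause 6 mentions Clause 4 but its own obligation stands independently of Clause 4, so Clause 6 is not affected. Clause 9 ties Clause 3, Clause 7, and Clause 8 together, but none of those is affected here; the remaining provisions continue in force under Clause 9. Clause 1, Clause 3, Clause 5, Clause 6, Clause 7, Clause 8, and Clause 9 remain in effect.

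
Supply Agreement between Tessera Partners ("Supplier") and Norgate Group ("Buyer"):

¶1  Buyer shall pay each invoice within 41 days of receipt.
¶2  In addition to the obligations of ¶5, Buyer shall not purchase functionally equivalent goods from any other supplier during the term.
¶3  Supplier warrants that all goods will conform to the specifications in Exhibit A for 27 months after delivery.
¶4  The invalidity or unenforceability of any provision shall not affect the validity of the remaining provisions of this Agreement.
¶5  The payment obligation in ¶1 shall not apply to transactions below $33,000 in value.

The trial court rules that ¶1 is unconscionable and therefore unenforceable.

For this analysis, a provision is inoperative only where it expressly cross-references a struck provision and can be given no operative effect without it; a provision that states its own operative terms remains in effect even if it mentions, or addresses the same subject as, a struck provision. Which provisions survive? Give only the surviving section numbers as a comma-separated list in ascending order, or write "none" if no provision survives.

2, 3, 4

¶1 is struck. The whole of ¶5 is the carve-out from the payment obligation, defined by reference to ¶1, so ¶5 cannot stand once ¶1 is removed. ¶2 mentions ¶5 but its own obligation stands independently of ¶5, so ¶2 is not affected. ¶4 is a severability clause and preserves every provision that can still be given independent effect. ¶2, ¶3, and ¶4 remain in effect.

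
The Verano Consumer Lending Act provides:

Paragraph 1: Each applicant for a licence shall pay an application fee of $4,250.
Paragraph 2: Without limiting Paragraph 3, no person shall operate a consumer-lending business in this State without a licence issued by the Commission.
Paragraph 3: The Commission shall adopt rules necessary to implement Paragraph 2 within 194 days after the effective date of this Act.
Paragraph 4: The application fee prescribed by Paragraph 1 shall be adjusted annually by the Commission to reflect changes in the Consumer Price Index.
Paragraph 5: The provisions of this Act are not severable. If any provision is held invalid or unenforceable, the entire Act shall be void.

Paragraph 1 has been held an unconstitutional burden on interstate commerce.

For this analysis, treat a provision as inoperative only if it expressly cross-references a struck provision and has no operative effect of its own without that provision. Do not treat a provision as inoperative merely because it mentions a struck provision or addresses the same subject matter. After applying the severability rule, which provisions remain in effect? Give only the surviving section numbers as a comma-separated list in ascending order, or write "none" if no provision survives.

Paragraph 1 is struck. Paragraph 4 does nothing except set the indexation of the application fee by reference to Paragraph 1; with Paragraph 1 gone it has no independent effect and is inoperative. Paragraph 5 provides that the Act is not severable, so the invalidity of any one provision voids the entire Act. No provision of the Act survives.

none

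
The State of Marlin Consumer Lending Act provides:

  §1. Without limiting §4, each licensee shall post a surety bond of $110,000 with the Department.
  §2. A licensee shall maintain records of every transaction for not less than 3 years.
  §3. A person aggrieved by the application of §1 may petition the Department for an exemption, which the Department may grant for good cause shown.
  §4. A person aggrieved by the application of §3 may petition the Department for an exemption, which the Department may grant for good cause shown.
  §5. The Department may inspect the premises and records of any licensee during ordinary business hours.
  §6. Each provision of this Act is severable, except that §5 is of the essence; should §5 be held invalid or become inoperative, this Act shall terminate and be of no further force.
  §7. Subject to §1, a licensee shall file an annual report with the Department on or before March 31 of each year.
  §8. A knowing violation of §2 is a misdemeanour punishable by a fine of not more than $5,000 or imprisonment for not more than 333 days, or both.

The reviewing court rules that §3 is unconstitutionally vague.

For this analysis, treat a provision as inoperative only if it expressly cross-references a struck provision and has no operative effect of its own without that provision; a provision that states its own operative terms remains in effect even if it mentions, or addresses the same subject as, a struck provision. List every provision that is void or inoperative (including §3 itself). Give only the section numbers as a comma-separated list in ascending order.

§3 is struck. §4 merely fixes the exemption procedure for §3; with §3 gone it has nothing to operate on and falls away. §1 mentions §4 but its own obligation stands independently of §4, so §1 is not affected. §6 makes §5 an essential term, but §5 is unaffected, so the severability proviso in §6 preserves the remaining provisions. The provisions still in force are §1, §2, §5, §6, §7, and §8.

3, 4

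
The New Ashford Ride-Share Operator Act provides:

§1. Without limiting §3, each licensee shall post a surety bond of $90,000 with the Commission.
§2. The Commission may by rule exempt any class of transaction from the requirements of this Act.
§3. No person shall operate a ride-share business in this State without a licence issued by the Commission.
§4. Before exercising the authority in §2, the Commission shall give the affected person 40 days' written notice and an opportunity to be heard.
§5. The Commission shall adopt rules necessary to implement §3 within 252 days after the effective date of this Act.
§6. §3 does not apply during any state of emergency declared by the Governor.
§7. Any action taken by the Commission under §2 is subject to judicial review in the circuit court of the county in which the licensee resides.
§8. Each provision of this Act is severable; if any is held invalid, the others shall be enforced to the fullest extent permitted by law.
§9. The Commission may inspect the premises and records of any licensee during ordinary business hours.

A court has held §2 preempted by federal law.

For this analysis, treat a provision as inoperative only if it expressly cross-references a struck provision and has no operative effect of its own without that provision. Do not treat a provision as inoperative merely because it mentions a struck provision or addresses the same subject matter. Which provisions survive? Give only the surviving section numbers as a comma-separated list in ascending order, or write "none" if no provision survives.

1, 3, 5, 6, 8, 9

§2 is struck. §4 merely fixes the notice-and-hearing requirement for §2; with §2 gone it has nothing to operate on and falls away. The only function of §7 is the judicial-review right for §2, so it cannot stand once §2 is removed. §8 is a severability clause and preserves every provision that can still be given independent effect. The provisions still in force are §1, §3, §5, §6, §8, and §9.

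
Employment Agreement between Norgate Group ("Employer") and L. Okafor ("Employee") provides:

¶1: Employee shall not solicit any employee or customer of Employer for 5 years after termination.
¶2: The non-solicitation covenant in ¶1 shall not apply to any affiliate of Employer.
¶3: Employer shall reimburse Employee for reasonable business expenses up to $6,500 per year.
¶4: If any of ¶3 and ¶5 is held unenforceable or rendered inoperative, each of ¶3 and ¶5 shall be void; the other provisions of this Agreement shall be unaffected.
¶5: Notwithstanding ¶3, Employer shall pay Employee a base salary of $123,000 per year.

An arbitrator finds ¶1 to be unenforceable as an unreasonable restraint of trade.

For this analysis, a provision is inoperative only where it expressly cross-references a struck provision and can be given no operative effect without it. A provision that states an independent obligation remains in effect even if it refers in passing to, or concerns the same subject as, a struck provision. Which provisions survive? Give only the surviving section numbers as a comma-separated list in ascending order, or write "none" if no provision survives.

¶1 is struck. The whole of ¶2 is the carve-out from the non-solicitation covenant, defined by reference to ¶1, so ¶2 cannot stand once ¶1 is removed. ¶4 ties ¶3 and ¶5 together, but none of those is affected here; the remaining provisions continue in force under ¶4. That leaves ¶3, ¶4, and ¶5 in effect.

3, 4, 5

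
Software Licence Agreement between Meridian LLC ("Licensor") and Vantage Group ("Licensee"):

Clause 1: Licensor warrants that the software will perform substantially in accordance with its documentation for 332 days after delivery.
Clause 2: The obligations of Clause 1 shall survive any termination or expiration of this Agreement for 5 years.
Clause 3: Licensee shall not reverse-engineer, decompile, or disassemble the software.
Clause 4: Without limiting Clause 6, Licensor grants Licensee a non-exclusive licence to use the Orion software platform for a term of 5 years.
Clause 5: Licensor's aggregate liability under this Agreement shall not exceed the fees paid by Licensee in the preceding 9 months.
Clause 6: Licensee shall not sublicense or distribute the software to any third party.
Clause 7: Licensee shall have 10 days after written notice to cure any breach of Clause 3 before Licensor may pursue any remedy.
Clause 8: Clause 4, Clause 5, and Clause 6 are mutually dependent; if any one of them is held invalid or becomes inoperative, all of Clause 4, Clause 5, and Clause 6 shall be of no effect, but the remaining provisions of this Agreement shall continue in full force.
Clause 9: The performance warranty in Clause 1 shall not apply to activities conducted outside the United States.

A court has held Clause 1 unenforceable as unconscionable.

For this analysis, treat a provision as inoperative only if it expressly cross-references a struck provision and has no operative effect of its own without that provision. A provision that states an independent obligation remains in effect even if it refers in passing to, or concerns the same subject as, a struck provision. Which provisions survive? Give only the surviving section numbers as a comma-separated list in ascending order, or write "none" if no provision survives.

Clause 1 is struck. Clause 2 operates only by reference to Clause 1, so it falls with Clause 1. The whole of Clause 9 is the carve-out from the performance warranty, defined by reference to Clause 1, so Clause 9 cannot stand once Clause 1 is removed. Clause 8 ties Clause 4, Clause 5, and Clause 6 together, but none of those is affected here; the remaining provisions continue in force under Clause 8. Clause 3, Clause 4, Clause 5, Clause 6, Clause 7, and Clause 8 remain in effect.

3, 4, 5, 6, 7, 8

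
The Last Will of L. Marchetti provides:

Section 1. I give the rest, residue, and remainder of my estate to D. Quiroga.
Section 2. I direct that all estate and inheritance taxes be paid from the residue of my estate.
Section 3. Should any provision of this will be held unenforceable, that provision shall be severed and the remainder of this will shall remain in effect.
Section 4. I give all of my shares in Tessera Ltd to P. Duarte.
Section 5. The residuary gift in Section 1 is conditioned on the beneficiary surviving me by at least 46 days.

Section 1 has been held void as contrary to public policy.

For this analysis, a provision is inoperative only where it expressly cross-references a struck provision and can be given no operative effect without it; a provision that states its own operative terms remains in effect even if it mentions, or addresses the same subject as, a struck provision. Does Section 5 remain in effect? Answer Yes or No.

Section 1 is struck. Section 5 merely fixes the survivorship condition on Section 1; with Section 1 gone it has nothing to operate on and falls away. Section 3 is a severability clause and preserves every provision that can still be given independent effect. Section 2, Section 3, and Section 4 remain in effect. Section 5 is among the inoperative provisions, so the answer is no.

No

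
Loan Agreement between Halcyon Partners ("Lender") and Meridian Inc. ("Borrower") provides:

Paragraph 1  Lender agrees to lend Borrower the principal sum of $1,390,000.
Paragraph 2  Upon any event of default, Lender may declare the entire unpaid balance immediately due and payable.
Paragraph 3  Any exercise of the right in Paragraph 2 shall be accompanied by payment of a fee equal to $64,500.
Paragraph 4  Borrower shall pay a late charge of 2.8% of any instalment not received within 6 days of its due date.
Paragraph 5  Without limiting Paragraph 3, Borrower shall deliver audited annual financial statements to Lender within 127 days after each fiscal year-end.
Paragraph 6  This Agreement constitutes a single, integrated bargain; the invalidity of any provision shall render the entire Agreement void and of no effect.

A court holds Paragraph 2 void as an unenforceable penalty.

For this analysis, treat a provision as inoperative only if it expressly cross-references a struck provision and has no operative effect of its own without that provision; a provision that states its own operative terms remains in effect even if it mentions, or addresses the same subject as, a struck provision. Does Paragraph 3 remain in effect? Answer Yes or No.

Paragraph 2 is struck. Paragraph 3 merely fixes the exercise fee for Paragraph 2; with Paragraph 2 gone it has nothing to operate on and falls away. Paragraph 6 provides that the Agreement is not severable, so the invalidity of any one provision voids the entire Agreement. No provision of the Agreement survives. Paragraph 3 is among the inoperative provisions, so the answer is no.

No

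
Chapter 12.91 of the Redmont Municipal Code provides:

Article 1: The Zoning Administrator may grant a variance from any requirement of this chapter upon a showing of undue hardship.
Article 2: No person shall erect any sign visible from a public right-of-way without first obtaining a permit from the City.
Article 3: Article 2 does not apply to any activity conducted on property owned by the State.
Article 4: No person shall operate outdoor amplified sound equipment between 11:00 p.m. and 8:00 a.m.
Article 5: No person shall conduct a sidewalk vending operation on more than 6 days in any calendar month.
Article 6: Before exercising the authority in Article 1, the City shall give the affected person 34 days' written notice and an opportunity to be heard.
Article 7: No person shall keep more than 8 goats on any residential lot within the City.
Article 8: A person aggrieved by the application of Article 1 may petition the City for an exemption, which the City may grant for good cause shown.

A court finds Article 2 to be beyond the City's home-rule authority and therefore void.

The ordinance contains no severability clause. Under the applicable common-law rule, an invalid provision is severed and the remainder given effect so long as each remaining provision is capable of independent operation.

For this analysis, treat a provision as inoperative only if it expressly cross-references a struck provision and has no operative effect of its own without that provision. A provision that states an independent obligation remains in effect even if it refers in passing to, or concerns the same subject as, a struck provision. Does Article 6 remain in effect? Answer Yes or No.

Article 2 is struck. Article 3 has no operative effect of its own apart from Article 2 and is therefore inoperative. With no severability clause, the stated default rule severs what cannot stand and enforces each remaining provision that can operate on its own. Article 1, Article 4, Article 5, Article 6, Article 7, and Article 8 remain in effect. Article 6 is among the surviving provisions, so the answer is yes.

Yes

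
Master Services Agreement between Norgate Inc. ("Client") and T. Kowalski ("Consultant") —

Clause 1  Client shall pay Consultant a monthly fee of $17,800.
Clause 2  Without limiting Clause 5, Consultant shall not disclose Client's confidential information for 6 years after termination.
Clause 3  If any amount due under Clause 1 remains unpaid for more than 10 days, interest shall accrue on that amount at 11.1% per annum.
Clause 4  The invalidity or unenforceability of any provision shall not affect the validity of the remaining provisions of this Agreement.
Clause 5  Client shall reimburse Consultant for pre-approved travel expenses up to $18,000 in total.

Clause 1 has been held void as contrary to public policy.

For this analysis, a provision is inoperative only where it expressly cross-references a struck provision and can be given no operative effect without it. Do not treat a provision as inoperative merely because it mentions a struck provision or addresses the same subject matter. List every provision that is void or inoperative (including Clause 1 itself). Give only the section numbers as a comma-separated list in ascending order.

Clause 1 is struck. Clause 3 operates only by reference to Clause 1, so it falls with Clause 1. Clause 4 is a severability clause and preserves every provision that can still be given independent effect. That leaves Clause 2, Clause 4, and Clause 5 in effect.

1, 3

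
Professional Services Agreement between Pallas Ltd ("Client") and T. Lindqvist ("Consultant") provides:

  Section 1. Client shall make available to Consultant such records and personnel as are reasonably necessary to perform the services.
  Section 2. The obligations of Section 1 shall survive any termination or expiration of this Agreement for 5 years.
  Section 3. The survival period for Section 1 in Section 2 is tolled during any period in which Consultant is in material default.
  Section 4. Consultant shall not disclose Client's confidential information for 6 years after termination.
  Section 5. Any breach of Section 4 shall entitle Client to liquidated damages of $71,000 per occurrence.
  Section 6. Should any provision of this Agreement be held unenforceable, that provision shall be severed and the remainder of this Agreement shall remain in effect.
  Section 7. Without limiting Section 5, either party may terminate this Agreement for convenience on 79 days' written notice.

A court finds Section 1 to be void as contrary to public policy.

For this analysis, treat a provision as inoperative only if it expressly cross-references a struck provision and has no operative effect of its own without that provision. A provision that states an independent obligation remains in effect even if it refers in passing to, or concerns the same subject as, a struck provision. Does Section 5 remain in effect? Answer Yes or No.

Yes

Section 1 is struck. The only function of Section 2 is the survival period for Section 1, so it cannot stand once Section 1 is removed. Section 3 has no operative effect of its own apart from Section 2 and is therefore inoperative. Section 6 is a severability clause and preserves every provision that can still be given independent effect. Section 4, Section 5, Section 6, and Section 7 remain in effect. Section 5 is among the surviving provisions, so the answer is yes.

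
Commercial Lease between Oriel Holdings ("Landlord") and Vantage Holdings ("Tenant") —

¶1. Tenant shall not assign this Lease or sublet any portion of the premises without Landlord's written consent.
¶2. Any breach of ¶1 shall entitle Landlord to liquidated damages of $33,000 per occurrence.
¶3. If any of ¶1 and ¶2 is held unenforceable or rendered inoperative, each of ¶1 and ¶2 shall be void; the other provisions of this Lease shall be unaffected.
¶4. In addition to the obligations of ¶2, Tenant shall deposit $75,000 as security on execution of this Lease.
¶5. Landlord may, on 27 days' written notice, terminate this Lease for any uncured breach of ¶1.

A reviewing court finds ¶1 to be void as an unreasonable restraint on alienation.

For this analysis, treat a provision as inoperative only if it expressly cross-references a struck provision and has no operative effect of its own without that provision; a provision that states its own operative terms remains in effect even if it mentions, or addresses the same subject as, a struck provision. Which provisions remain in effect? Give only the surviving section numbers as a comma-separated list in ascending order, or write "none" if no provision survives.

¶1 is struck. ¶2 does nothing except set the liquidated-damages amount by reference to ¶1; with ¶1 gone it has no independent effect and is inoperative. ¶5 has no operative effect of its own apart from ¶1 and is therefore inoperative. Although ¶4 refers to ¶2, its operative terms do not depend on ¶2, so it remains in effect. ¶3 declares ¶1 and ¶2 mutually dependent; since one of them has fallen, all of them are of no effect. The remainder continues in force under ¶3. That leaves ¶3 and ¶4 in effect.

3, 4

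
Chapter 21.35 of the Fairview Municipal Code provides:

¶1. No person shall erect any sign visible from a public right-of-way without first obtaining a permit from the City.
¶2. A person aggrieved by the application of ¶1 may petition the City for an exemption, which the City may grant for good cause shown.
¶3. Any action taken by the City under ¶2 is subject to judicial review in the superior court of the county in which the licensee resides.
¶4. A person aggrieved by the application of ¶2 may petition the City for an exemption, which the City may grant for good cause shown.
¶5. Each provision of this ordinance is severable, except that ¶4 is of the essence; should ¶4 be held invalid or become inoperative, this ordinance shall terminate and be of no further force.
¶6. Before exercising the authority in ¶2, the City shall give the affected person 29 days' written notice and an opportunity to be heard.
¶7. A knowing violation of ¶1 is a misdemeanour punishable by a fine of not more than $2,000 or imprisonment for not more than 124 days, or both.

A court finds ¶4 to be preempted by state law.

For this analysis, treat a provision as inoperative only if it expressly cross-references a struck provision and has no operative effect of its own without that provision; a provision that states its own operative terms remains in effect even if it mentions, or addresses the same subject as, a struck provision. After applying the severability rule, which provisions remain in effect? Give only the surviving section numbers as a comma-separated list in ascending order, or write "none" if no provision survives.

none

¶4 is struck. Nothing else in the ordinance is defined by reference to ¶4. ¶5 makes ¶4 an essential term, and ¶4 is the provision held invalid; under ¶5, the entire ordinance is therefore void. No provision of the ordinance survives.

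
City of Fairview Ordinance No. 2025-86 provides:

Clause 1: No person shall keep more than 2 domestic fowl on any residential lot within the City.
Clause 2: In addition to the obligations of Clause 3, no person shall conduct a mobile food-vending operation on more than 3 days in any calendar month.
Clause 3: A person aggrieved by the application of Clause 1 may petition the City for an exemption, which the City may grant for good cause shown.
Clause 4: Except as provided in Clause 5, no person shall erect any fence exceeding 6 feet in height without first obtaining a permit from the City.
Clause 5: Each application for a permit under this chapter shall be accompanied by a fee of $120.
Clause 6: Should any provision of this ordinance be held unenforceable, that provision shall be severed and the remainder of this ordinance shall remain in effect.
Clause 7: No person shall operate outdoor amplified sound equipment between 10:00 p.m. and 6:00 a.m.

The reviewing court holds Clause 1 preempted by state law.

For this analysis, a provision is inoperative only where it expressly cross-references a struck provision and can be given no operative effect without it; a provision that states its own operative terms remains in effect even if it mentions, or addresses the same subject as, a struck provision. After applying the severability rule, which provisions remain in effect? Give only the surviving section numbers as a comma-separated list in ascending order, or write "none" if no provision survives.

Clause 1 is struck. Clause 3 merely fixes the exemption procedure for Clause 1; with Clause 1 gone it has nothing to operate on and falls away. Clause 2 mentions Clause 3 but its own obligation stands independently of Clause 3, so Clause 2 is not affected. Clause 6 is a severability clause and preserves every provision that can still be given independent effect. That leaves Clause 2, Clause 4, Clause 5, Clause 6, and Clause 7 in effect.

2, 4, 5, 6, 7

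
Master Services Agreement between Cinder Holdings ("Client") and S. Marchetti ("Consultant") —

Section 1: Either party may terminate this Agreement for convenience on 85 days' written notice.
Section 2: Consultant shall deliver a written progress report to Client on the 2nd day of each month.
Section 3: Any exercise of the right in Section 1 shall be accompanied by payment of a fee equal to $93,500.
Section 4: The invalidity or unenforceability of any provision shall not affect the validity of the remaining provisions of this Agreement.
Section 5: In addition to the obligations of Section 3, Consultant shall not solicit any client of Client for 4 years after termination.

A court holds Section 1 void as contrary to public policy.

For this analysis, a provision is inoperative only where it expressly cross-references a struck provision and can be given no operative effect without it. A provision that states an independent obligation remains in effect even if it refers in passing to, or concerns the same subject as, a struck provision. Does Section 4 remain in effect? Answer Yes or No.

Section 1 is struck. Section 3 merely fixes the exercise fee for Section 1; with Section 1 gone it has nothing to operate on and falls away. Section 5 mentions Section 3 but its own obligation stands independently of Section 3, so Section 5 is not affected. Under the severability clause in Section 4, the remaining provisions continue in force. That leaves Section 2, Section 4, and Section 5 in effect. Section 4 is among the surviving provisions, so the answer is yes.

Yes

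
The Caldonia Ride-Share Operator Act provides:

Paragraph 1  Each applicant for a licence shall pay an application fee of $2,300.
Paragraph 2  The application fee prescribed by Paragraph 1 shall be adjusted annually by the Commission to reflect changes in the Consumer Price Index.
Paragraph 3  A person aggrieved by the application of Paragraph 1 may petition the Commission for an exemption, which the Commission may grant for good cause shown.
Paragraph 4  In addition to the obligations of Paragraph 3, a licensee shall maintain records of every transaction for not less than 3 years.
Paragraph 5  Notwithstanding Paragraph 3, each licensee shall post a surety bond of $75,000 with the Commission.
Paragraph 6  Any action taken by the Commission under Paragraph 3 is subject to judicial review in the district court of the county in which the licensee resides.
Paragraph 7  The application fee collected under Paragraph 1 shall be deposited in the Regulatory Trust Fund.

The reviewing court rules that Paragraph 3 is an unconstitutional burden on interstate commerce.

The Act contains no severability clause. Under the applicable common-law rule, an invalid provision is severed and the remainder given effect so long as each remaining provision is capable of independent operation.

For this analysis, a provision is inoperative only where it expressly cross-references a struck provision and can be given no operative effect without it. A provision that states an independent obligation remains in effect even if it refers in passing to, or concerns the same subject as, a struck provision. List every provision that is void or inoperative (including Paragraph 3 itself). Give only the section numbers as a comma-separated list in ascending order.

3, 6

Paragraph 3 is struck. Paragraph 6 merely fixes the judicial-review right for Paragraph 3; with Paragraph 3 gone it has nothing to operate on and falls away. Paragraph 4 mentions Paragraph 3 but its own obligation stands independently of Paragraph 3, so Paragraph 4 is not affected. Although Paragraph 5 refers to Paragraph 3, its operative terms do not depend on Paragraph 3, so it remains in effect. Under the stated default rule, only provisions that cannot operate independently fall away; the rest are enforced. That leaves Paragraph 1, Paragraph 2, Paragraph 4, Paragraph 5, and Paragraph 7 in effect.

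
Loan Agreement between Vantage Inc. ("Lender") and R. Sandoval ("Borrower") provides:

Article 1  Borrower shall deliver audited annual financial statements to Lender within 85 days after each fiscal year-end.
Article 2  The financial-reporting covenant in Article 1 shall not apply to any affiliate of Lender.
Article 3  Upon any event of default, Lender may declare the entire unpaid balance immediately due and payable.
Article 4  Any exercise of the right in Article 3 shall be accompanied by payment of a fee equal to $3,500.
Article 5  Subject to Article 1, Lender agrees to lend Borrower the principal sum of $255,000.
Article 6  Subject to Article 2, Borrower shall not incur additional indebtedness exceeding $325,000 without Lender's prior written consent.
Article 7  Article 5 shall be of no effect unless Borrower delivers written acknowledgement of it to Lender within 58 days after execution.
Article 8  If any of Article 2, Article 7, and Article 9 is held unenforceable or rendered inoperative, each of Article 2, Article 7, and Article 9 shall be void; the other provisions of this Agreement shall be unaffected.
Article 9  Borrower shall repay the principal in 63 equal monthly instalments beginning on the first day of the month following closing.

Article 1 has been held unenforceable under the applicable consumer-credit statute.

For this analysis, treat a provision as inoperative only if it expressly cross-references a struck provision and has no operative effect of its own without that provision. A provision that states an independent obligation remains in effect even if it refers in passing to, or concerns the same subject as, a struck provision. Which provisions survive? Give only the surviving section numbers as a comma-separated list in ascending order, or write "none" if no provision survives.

Article 1 is struck. The whole of Article 2 is the carve-out from the financial-reporting covenant, defined by reference to Article 1, so Article 2 cannot stand once Article 1 is removed. Article 5 mentions Article 1 but its own obligation stands independently of Article 1, so Article 5 is not affected. Although Article 6 refers to Article 2, its operative terms do not depend on Article 2, so it remains in effect. Article 8 declares Article 2, Article 7, and Article 9 mutually dependent; since one of them has fallen, all of them are of no effect. That brings down Article 7 and Article 9 as well. The remainder continues in force under Article 8. That leaves Article 3, Article 4, Article 5, Article 6, and Article 8 in effect.

3, 4, 5, 6, 8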